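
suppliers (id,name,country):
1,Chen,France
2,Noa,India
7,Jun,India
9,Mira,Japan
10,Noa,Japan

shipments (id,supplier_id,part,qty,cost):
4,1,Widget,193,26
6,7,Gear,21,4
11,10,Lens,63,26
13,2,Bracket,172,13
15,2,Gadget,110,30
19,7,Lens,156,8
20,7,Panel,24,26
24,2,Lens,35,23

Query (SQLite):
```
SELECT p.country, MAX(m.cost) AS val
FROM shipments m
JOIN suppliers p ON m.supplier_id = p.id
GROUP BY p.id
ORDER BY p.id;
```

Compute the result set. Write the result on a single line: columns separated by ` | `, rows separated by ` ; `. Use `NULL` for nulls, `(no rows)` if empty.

France | 26 ; India | 30 ; India | 26 ; Japan | 26

Join each shipments row to its suppliers via supplier_id.
Group joined rows by suppliers.id; compute MAX(m.cost) per group.
  1: ids {4} → MAX(m.cost)=26
  2: ids {13, 15, 24} → MAX(m.cost)=30
  7: ids {6, 19, 20} → MAX(m.cost)=26
  10: ids {11} → MAX(m.cost)=26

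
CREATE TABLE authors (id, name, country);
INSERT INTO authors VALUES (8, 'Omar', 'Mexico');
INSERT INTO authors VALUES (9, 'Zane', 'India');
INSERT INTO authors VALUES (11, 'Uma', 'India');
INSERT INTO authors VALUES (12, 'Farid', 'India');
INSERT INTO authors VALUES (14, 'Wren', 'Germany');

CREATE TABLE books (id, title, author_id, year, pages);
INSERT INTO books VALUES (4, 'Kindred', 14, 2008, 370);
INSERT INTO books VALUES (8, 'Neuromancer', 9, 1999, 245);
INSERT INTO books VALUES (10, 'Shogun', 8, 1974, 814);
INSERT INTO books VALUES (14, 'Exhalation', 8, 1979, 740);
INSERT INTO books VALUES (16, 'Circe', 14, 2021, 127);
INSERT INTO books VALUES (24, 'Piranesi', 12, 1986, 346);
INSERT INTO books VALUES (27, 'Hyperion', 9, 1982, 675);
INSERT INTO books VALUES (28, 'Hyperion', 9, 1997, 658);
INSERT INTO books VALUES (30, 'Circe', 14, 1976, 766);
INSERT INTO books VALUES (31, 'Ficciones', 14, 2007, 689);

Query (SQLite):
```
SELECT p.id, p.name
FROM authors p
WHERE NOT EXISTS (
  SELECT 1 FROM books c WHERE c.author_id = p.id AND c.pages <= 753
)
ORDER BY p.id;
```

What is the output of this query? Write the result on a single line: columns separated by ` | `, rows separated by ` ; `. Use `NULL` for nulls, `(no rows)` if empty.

For each authors row, check whether any books with matching author_id has pages <= 753.
Keep rows where that is false.

11 | Uma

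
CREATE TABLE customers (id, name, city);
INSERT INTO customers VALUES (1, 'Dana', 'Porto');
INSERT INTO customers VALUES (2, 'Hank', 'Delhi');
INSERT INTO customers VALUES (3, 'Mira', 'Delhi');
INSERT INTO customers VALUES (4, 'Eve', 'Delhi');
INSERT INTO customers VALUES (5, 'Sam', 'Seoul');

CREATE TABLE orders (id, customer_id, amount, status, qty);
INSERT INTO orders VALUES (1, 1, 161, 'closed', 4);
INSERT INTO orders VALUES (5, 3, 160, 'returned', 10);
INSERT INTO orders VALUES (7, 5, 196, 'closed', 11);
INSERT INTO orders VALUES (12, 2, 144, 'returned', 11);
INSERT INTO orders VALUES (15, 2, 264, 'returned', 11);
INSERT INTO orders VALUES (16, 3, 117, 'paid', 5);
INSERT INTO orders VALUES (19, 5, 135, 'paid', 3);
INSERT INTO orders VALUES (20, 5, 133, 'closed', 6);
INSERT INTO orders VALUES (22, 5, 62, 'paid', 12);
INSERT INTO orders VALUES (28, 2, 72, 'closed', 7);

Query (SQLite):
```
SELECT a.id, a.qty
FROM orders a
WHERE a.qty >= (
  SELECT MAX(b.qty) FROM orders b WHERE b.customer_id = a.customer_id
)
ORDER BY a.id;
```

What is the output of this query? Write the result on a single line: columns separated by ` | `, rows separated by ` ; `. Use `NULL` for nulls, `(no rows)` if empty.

For each orders row a, compute MAX(qty) over rows sharing a.customer_id.
Keep row a if a.qty >= that per-group MAX.
  customer_id=1: MAX(qty) = 4
  customer_id=2: MAX(qty) = 11
  customer_id=3: MAX(qty) = 10
  customer_id=5: MAX(qty) = 12

1 | 4 ; 5 | 10 ; 12 | 11 ; 15 | 11 ; 22 | 12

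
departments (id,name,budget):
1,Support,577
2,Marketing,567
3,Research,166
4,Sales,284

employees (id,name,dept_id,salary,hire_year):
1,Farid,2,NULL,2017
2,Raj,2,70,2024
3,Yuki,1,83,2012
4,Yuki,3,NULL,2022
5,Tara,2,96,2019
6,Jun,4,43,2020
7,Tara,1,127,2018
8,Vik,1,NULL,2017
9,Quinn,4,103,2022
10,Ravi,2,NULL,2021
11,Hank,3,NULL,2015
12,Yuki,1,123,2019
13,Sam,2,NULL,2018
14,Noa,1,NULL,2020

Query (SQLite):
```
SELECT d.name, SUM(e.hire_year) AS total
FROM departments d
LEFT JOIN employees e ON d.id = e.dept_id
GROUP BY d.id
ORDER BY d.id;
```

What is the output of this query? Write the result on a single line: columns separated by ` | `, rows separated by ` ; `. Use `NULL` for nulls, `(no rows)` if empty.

Support | 10086 ; Marketing | 10099 ; Research | 4037 ; Sales | 4042

LEFT JOIN keeps every departments row; unmatched ones get NULL for employees columns.
Group by departments.id and compute SUM(e.hire_year). SUM over an all-NULL group is NULL.
  1: ids {3, 7, 8, 12, 14} → SUM(e.hire_year)=10086
  2: ids {1, 2, 5, 10, 13} → SUM(e.hire_year)=10099
  3: ids {4, 11} → SUM(e.hire_year)=4037
  4: ids {6, 9} → SUM(e.hire_year)=4042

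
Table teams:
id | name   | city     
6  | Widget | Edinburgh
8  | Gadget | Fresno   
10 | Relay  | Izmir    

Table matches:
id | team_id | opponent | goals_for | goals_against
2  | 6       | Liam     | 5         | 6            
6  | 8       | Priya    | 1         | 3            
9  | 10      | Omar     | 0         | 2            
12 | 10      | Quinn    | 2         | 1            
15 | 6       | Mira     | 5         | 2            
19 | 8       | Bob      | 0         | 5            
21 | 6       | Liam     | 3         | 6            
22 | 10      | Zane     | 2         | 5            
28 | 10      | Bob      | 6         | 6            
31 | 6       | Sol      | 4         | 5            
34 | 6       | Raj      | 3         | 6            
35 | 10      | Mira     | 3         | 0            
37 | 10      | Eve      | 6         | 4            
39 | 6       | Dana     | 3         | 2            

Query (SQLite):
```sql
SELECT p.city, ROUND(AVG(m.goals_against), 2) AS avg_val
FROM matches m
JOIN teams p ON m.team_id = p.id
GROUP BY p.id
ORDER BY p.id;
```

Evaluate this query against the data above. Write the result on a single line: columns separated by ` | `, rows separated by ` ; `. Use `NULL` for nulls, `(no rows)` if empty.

Edinburgh | 4.5 ; Fresno | 4 ; Izmir | 3

Join each matches row to its teams via team_id.
Group joined rows by teams.id; compute ROUND(AVG(m.goals_against), 2) per group.
  6: ids {2, 15, 21, 31, 34, 39} → ROUND(AVG(m.goals_against), 2)=4.5
  8: ids {6, 19} → ROUND(AVG(m.goals_against), 2)=4
  10: ids {9, 12, 22, 28, 35, 37} → ROUND(AVG(m.goals_against), 2)=3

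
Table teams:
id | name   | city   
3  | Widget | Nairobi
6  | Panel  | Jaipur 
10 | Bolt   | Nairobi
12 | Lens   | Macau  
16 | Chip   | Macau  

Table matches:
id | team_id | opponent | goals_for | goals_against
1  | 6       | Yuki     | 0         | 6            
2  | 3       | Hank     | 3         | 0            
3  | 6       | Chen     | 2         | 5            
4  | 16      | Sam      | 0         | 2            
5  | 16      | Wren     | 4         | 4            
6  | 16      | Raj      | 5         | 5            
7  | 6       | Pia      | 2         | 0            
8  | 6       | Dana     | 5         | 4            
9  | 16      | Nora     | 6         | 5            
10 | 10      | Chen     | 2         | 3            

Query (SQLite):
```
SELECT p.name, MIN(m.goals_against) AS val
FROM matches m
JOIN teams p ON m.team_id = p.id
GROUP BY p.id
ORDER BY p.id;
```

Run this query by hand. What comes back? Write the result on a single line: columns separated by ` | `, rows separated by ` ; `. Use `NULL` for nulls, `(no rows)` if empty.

Join each matches row to its teams via team_id.
Group joined rows by teams.id; compute MIN(m.goals_against) per group.
  3: ids {2} → MIN(m.goals_against)=0
  6: ids {1, 3, 7, 8} → MIN(m.goals_against)=0
  10: ids {10} → MIN(m.goals_against)=3
  16: ids {4, 5, 6, 9} → MIN(m.goals_against)=2

Widget | 0 ; Panel | 0 ; Bolt | 3 ; Chip | 2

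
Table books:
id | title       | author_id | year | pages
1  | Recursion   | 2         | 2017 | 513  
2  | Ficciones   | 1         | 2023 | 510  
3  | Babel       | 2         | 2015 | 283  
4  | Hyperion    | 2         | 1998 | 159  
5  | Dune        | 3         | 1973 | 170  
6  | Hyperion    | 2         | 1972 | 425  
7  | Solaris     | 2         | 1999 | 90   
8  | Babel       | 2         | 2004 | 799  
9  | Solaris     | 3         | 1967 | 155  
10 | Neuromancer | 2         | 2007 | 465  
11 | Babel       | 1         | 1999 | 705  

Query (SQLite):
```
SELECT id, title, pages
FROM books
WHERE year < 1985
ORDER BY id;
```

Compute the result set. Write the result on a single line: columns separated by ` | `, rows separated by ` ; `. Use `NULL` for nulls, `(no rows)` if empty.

year < 1985: ids {5, 6, 9}

5 | Dune | 170 ; 6 | Hyperion | 425 ; 9 | Solaris | 155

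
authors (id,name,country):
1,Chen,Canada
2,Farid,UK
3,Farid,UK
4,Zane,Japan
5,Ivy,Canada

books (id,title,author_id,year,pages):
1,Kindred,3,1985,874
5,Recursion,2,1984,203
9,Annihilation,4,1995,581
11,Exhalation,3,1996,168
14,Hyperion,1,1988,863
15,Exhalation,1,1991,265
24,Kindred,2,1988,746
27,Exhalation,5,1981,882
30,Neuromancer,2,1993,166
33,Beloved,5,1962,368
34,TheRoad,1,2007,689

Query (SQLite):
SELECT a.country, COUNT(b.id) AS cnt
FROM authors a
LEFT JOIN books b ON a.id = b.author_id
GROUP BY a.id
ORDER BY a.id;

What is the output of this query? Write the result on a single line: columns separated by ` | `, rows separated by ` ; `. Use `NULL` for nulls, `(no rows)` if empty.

Canada | 3 ; UK | 3 ; UK | 2 ; Japan | 1 ; Canada | 2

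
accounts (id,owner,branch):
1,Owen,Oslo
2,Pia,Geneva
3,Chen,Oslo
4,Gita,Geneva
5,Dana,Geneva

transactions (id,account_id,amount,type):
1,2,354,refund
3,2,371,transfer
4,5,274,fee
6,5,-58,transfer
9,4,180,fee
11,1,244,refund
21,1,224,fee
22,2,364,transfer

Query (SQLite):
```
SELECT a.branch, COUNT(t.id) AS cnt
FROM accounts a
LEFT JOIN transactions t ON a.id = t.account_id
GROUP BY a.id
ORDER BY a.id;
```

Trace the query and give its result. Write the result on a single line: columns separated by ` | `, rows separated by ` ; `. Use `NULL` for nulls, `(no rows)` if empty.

Oslo | 2 ; Geneva | 3 ; Oslo | 0 ; Geneva | 1 ; Geneva | 2

LEFT JOIN keeps every accounts row; unmatched ones get NULL for transactions columns.
Group by accounts.id and compute COUNT(t.id). COUNT(col) of an all-NULL group is 0.
  1: ids {11, 21} → COUNT(t.id)=2
  2: ids {1, 3, 22} → COUNT(t.id)=3
  3: ids {—} → COUNT(t.id)=0
  4: ids {9} → COUNT(t.id)=1
  5: ids {4, 6} → COUNT(t.id)=2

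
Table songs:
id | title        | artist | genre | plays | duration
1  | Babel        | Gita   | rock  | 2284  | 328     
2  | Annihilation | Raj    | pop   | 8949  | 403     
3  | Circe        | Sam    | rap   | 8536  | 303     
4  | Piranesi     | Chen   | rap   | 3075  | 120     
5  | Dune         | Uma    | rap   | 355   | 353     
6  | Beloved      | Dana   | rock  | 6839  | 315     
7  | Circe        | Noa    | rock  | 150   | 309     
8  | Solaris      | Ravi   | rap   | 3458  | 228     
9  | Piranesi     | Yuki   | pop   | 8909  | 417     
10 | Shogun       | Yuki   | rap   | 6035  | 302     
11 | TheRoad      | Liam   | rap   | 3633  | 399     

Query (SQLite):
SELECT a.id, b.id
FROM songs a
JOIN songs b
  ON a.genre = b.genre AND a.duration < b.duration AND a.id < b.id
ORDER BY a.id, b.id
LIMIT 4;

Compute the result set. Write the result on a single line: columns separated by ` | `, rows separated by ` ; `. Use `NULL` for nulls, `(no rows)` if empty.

Pairs (a,b) with same genre, a.duration < b.duration, a.id < b.id.
genre groups: pop:{2,9} rap:{3,4,5,8,10,11} rock:{1,6,7}
Ordered by (a.id, b.id); first 4.

2 | 9 ; 3 | 5 ; 3 | 11 ; 4 | 5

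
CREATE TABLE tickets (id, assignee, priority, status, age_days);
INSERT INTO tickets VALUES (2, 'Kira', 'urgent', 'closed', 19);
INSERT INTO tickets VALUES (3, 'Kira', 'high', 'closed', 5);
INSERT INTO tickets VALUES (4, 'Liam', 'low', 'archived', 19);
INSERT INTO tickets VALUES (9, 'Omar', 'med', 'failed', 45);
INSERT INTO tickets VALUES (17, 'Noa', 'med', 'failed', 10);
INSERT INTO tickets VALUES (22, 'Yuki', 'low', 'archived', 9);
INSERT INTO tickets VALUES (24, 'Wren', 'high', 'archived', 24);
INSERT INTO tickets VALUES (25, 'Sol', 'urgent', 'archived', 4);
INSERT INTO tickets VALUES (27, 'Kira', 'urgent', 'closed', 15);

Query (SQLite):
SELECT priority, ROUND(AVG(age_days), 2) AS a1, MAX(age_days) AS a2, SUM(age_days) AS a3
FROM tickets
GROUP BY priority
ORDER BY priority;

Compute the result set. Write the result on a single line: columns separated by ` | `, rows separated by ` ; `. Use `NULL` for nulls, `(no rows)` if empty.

high | 14.5 | 24 | 29 ; low | 14 | 19 | 28 ; med | 27.5 | 45 | 55 ; urgent | 12.67 | 19 | 38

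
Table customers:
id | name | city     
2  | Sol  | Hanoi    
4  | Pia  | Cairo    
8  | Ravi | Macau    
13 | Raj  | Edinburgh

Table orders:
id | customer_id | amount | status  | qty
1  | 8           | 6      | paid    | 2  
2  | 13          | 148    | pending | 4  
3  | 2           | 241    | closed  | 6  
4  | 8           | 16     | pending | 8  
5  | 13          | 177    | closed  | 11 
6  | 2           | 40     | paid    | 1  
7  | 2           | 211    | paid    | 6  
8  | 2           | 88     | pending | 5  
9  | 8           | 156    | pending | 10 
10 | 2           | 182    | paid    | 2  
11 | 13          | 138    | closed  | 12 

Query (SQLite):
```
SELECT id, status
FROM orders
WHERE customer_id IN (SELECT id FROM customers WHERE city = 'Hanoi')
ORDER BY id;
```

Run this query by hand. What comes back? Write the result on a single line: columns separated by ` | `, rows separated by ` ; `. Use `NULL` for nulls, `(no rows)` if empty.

Inner query: customers.id where city = 'Hanoi'.
Outer: keep orders rows whose customer_id is in that set.
Inner query → {2}

3 | closed ; 6 | paid ; 7 | paid ; 8 | pending ; 10 | paid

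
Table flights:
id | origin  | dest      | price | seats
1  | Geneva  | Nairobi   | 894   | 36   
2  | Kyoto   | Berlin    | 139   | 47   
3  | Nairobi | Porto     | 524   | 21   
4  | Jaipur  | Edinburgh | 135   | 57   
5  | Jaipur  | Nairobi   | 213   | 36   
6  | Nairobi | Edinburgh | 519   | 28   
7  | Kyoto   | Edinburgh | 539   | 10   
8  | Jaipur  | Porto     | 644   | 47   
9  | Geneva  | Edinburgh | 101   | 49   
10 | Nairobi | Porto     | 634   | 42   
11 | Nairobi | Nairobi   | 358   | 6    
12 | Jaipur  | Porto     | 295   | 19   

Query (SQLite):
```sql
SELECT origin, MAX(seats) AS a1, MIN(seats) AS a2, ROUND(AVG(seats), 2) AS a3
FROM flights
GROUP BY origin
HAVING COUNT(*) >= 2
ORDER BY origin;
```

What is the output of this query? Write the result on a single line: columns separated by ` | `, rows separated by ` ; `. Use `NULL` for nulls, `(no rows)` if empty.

Geneva | 49 | 36 | 42.5 ; Jaipur | 57 | 19 | 39.75 ; Kyoto | 47 | 10 | 28.5 ; Nairobi | 42 | 6 | 24.25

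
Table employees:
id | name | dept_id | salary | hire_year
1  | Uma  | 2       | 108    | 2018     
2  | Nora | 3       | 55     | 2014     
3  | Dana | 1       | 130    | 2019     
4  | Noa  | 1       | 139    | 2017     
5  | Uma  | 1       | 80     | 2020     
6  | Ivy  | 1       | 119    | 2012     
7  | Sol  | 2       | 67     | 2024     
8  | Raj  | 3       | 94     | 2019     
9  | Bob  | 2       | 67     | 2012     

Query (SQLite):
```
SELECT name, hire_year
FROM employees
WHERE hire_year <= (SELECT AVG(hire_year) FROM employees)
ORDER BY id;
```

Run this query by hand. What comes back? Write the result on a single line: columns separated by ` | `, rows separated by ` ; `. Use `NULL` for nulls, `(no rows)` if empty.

Nora | 2014 ; Noa | 2017 ; Ivy | 2012 ; Bob | 2012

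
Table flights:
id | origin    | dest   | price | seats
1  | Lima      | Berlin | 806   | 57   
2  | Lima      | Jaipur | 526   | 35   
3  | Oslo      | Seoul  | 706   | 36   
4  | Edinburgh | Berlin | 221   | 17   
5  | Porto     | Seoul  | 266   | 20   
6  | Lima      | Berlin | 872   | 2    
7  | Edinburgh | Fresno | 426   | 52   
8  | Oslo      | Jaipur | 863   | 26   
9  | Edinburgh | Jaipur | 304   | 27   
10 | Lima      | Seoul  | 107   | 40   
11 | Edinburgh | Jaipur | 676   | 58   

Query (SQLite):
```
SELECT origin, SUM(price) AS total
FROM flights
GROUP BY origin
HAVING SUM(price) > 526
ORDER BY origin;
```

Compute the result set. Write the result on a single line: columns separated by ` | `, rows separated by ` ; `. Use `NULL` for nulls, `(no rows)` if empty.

Partition flights by origin; compute SUM(price) within each group.
HAVING: keep groups where SUM(price) > 526.
  Edinburgh: ids {4, 7, 9, 11} → SUM(price)=1627
  Lima: ids {1, 2, 6, 10} → SUM(price)=2311
  Oslo: ids {3, 8} → SUM(price)=1569
  Porto: ids {5} → SUM(price)=266

Edinburgh | 1627 ; Lima | 2311 ; Oslo | 1569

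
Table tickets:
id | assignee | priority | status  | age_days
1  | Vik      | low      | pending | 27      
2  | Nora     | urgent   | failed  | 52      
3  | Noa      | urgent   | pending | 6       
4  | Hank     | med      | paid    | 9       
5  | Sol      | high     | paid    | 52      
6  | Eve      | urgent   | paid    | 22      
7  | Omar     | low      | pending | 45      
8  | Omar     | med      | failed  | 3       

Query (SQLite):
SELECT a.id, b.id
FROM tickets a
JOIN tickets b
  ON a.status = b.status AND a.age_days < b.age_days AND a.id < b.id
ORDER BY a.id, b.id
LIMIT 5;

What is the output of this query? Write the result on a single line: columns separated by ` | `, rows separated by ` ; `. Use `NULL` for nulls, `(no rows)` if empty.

1 | 7 ; 3 | 7 ; 4 | 5 ; 4 | 6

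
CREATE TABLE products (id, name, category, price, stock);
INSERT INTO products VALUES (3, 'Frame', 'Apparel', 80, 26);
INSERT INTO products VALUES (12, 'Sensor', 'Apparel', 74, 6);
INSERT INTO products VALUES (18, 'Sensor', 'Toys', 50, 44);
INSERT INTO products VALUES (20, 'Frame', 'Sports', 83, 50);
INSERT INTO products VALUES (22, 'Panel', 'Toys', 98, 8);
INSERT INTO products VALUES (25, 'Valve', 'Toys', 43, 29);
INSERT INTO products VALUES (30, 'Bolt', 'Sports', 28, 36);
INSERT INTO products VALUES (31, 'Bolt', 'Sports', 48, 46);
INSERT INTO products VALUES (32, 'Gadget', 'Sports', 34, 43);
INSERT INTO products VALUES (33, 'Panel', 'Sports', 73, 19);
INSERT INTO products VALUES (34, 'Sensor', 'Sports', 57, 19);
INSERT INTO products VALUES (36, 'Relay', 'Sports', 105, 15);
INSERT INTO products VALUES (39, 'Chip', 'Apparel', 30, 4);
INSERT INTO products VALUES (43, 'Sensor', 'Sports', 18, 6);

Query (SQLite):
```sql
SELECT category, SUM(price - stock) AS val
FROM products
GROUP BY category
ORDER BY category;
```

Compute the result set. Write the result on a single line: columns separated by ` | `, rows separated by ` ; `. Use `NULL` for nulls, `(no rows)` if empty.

For each row compute price - stock.
Group by category; take SUM of the expression per group.
  Apparel: ids {3, 12, 39} → SUM(price - stock)=148
  Sports: ids {20, 30, 31, 32, 33, 34, 36, 43} → SUM(price - stock)=212
  Toys: ids {18, 22, 25} → SUM(price - stock)=110

Apparel | 148 ; Sports | 212 ; Toys | 110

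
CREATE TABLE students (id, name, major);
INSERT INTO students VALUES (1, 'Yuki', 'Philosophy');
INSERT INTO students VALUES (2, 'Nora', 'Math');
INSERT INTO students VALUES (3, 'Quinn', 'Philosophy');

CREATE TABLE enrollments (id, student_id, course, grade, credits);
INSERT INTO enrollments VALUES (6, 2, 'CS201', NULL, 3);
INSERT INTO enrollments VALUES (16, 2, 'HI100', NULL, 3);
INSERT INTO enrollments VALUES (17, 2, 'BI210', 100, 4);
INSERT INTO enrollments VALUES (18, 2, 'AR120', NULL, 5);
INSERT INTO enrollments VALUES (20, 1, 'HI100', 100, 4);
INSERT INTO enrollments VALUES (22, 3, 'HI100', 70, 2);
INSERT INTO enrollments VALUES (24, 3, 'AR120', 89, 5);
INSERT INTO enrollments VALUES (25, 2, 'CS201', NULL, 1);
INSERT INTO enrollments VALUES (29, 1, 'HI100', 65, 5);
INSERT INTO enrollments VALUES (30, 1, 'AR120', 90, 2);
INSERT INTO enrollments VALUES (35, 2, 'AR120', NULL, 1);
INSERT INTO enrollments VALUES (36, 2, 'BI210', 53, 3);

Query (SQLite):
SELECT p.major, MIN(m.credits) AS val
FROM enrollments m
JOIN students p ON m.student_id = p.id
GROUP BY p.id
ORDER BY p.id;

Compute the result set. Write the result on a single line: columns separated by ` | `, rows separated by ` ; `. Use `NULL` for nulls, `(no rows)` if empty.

Philosophy | 2 ; Math | 1 ; Philosophy | 2

Join each enrollments row to its students via student_id.
Group joined rows by students.id; compute MIN(m.credits) per group.
  1: ids {20, 29, 30} → MIN(m.credits)=2
  2: ids {6, 16, 17, 18, 25, 35, 36} → MIN(m.credits)=1
  3: ids {22, 24} → MIN(m.credits)=2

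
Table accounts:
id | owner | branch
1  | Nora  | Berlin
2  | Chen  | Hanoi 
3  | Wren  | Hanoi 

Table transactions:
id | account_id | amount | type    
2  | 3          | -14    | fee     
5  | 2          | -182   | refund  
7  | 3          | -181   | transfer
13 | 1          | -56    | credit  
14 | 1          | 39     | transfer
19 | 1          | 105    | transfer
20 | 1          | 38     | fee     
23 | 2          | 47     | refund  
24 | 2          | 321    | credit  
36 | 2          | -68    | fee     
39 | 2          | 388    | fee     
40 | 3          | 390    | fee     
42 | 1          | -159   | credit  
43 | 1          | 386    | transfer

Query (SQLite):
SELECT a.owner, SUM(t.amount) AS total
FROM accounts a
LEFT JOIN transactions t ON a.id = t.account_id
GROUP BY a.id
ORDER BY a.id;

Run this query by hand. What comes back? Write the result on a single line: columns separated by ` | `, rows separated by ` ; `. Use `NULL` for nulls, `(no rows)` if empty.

Nora | 353 ; Chen | 506 ; Wren | 195

LEFT JOIN keeps every accounts row; unmatched ones get NULL for transactions columns.
Group by accounts.id and compute SUM(t.amount). SUM over an all-NULL group is NULL.
  1: ids {13, 14, 19, 20, 42, 43} → SUM(t.amount)=353
  2: ids {5, 23, 24, 36, 39} → SUM(t.amount)=506
  3: ids {2, 7, 40} → SUM(t.amount)=195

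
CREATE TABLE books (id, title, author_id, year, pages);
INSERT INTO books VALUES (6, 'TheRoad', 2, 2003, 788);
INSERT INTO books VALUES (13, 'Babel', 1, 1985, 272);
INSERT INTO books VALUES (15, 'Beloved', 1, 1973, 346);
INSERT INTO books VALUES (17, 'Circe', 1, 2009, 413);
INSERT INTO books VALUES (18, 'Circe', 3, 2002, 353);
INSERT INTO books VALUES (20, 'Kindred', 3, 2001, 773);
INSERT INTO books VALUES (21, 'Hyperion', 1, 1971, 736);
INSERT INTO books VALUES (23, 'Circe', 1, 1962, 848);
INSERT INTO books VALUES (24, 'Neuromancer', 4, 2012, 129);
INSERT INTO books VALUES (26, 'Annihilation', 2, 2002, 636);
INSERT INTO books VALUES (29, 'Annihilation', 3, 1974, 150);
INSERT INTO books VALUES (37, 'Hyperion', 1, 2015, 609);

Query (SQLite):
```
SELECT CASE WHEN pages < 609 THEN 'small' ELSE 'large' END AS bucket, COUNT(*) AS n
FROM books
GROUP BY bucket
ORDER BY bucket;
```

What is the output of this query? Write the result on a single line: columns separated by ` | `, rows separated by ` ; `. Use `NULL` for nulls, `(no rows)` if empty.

Bucket rows by pages < 609 → 'small' else 'large'; count each bucket.

large | 6 ; small | 6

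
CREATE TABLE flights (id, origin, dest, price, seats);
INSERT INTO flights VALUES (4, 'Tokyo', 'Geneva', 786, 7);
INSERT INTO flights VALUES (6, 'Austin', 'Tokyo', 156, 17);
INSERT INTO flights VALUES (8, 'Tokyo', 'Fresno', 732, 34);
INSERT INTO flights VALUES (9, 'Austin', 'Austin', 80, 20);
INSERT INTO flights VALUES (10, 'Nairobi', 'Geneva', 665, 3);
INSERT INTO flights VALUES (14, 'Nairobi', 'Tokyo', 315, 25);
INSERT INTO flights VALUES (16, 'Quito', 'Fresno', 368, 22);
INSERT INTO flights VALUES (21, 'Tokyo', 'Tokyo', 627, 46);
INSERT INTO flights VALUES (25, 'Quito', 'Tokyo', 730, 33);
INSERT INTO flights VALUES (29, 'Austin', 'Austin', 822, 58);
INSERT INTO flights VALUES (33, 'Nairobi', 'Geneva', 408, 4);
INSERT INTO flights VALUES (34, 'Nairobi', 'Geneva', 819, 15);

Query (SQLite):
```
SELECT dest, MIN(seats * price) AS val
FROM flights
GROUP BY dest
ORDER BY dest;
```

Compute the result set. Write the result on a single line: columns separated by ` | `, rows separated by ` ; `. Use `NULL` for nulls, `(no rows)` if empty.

Austin | 1600 ; Fresno | 8096 ; Geneva | 1632 ; Tokyo | 2652

For each row compute seats * price.
Group by dest; take MIN of the expression per group.
  Austin: ids {9, 29} → MIN(seats * price)=1600
  Fresno: ids {8, 16} → MIN(seats * price)=8096
  Geneva: ids {4, 10, 33, 34} → MIN(seats * price)=1632
  Tokyo: ids {6, 14, 21, 25} → MIN(seats * price)=2652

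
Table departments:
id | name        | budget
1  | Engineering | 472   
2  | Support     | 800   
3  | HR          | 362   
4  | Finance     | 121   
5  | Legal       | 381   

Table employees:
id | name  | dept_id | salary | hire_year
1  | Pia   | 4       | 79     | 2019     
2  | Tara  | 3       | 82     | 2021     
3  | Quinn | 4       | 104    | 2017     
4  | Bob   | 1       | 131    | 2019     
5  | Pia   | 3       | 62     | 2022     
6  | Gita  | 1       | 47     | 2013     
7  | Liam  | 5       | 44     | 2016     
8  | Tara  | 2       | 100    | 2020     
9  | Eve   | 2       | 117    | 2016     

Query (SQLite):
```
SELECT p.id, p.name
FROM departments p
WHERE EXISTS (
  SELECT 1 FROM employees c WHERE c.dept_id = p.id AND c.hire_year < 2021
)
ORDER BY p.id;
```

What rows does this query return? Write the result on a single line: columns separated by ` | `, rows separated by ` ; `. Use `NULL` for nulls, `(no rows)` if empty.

1 | Engineering ; 2 | Support ; 4 | Finance ; 5 | Legal

For each departments row, check whether any employees with matching dept_id has hire_year < 2021.
Keep rows where that is true.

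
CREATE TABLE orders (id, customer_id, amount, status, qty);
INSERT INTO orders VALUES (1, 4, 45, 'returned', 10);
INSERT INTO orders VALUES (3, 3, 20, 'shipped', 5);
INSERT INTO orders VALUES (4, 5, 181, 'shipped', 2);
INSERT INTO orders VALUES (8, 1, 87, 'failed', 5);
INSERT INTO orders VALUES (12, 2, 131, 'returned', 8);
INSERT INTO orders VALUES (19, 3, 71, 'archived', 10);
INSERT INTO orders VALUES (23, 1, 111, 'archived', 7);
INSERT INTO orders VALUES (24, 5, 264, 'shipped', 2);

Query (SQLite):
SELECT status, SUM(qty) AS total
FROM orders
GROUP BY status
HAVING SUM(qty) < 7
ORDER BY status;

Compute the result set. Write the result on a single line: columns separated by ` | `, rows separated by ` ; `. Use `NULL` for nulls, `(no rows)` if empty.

Partition orders by status; compute SUM(qty) within each group.
HAVING: keep groups where SUM(qty) < 7.
  archived: ids {19, 23} → SUM(qty)=17
  failed: ids {8} → SUM(qty)=5
  returned: ids {1, 12} → SUM(qty)=18
  shipped: ids {3, 4, 24} → SUM(qty)=9

failed | 5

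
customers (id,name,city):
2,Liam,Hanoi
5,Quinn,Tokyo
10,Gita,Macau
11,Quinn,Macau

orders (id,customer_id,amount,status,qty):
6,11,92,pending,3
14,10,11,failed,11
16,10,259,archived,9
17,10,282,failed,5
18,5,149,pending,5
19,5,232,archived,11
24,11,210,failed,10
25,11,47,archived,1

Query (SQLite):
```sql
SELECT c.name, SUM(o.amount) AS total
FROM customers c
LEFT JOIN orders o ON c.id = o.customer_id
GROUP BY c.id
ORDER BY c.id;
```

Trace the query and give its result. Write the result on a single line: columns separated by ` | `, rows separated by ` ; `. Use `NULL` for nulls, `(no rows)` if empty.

Liam | NULL ; Quinn | 381 ; Gita | 552 ; Quinn | 349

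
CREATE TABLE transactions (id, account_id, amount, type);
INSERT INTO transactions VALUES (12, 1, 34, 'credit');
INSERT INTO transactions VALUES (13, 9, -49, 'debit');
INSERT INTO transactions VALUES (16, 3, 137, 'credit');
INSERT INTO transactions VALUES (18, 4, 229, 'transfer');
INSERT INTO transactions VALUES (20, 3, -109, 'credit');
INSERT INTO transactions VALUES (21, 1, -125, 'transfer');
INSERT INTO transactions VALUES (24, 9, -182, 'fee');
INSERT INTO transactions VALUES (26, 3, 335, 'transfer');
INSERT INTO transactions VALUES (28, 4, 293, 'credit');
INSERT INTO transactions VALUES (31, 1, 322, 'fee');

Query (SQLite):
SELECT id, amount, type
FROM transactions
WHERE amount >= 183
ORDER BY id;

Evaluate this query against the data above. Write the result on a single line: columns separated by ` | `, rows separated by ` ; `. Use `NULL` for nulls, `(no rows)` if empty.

18 | 229 | transfer ; 26 | 335 | transfer ; 28 | 293 | credit ; 31 | 322 | fee

amount >= 183: ids {18, 26, 28, 31}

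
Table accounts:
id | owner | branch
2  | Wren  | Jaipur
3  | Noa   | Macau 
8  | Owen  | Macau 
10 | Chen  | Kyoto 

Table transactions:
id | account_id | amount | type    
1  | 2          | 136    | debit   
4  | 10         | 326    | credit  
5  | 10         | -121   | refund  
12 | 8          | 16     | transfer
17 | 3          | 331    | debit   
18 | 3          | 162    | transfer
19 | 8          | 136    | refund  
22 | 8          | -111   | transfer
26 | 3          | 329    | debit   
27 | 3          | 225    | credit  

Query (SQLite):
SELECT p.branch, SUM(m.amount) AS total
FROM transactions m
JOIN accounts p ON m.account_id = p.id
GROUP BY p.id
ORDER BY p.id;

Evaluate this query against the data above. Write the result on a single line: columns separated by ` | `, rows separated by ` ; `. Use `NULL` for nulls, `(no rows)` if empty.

Jaipur | 136 ; Macau | 1047 ; Macau | 41 ; Kyoto | 205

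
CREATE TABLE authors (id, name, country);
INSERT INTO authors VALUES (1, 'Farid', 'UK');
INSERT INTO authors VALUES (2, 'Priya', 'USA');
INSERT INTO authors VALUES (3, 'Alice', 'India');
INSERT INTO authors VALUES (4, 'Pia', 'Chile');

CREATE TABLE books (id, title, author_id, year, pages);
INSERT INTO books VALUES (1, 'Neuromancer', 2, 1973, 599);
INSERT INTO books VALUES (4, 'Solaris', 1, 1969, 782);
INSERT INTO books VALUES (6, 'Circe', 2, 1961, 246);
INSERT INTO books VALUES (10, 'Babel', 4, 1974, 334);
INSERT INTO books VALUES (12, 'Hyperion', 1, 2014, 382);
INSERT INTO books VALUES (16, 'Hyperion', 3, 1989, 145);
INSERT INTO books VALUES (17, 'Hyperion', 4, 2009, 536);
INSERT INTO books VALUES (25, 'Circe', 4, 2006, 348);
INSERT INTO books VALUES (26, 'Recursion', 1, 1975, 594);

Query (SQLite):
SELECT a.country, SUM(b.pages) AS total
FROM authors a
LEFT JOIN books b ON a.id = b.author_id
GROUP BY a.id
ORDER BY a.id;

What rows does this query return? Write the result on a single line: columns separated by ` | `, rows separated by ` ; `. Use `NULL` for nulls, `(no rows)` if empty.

LEFT JOIN keeps every authors row; unmatched ones get NULL for books columns.
Group by authors.id and compute SUM(b.pages). SUM over an all-NULL group is NULL.
  1: ids {4, 12, 26} → SUM(b.pages)=1758
  2: ids {1, 6} → SUM(b.pages)=845
  3: ids {16} → SUM(b.pages)=145
  4: ids {10, 17, 25} → SUM(b.pages)=1218

UK | 1758 ; USA | 845 ; India | 145 ; Chile | 1218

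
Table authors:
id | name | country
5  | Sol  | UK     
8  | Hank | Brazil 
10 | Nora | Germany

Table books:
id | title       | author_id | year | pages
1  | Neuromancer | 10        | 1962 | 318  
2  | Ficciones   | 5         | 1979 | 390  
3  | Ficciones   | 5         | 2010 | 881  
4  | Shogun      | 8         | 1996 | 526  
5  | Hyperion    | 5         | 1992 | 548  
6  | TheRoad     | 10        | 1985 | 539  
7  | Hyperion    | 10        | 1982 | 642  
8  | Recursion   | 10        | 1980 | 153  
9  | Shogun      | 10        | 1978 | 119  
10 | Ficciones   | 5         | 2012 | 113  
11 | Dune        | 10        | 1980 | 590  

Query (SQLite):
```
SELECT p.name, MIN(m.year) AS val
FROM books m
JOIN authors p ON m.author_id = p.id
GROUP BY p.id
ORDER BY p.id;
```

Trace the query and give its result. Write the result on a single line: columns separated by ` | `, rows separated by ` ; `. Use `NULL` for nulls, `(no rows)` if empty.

Join each books row to its authors via author_id.
Group joined rows by authors.id; compute MIN(m.year) per group.
  5: ids {2, 3, 5, 10} → MIN(m.year)=1979
  8: ids {4} → MIN(m.year)=1996
  10: ids {1, 6, 7, 8, 9, 11} → MIN(m.year)=1962

Sol | 1979 ; Hank | 1996 ; Nora | 1962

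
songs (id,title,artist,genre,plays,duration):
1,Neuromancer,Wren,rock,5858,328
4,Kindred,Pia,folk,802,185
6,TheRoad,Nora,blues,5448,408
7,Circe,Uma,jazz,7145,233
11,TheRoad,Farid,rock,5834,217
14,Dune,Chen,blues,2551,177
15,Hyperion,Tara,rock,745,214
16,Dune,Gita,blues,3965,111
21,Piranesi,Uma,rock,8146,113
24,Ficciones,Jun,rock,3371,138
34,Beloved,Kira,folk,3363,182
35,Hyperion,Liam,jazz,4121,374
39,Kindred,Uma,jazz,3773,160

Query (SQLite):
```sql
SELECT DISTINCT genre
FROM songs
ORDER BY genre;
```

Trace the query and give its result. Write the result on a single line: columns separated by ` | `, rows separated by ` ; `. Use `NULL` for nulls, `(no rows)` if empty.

Collect distinct genre values from songs.

blues ; folk ; jazz ; rock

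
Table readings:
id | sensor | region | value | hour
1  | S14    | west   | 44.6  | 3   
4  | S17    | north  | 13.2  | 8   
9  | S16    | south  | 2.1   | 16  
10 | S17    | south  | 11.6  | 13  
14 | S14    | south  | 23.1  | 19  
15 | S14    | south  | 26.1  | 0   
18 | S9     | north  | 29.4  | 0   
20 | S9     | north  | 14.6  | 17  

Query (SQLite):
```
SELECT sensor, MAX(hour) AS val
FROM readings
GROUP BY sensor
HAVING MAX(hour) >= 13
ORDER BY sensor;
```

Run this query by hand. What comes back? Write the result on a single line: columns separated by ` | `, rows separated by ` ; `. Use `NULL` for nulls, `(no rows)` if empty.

S14 | 19 ; S16 | 16 ; S17 | 13 ; S9 | 17

Partition readings by sensor; compute MAX(hour) within each group.
HAVING: keep groups where MAX(hour) >= 13.
  S14: ids {1, 14, 15} → MAX(hour)=19
  S16: ids {9} → MAX(hour)=16
  S17: ids {4, 10} → MAX(hour)=13
  S9: ids {18, 20} → MAX(hour)=17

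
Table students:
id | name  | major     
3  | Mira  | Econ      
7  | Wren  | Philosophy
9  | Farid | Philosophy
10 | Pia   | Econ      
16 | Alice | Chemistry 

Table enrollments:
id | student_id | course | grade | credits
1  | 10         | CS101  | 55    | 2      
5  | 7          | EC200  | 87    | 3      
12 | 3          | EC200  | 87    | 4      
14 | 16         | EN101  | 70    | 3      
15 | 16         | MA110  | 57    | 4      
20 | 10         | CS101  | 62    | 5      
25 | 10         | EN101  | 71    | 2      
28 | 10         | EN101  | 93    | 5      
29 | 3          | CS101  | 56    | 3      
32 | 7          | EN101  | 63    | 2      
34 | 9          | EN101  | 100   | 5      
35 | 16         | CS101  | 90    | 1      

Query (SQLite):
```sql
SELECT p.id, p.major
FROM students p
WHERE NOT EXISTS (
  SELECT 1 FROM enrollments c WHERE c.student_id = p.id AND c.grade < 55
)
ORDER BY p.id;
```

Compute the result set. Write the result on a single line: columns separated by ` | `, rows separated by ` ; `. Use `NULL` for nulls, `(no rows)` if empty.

For each students row, check whether any enrollments with matching student_id has grade < 55.
Keep rows where that is false.

3 | Econ ; 7 | Philosophy ; 9 | Philosophy ; 10 | Econ ; 16 | Chemistry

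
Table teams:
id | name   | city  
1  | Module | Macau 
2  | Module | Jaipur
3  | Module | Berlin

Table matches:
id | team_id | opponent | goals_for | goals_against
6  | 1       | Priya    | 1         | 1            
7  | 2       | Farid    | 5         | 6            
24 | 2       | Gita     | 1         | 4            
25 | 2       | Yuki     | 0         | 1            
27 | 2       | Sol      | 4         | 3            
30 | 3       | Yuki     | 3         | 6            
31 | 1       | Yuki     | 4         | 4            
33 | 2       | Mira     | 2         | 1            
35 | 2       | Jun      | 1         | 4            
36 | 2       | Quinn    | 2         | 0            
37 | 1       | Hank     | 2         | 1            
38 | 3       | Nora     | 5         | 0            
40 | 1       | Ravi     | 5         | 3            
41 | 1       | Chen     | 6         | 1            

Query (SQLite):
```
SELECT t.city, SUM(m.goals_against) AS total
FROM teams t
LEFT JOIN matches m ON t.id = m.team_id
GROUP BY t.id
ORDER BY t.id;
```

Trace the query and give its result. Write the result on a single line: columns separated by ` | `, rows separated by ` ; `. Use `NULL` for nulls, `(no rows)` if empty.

LEFT JOIN keeps every teams row; unmatched ones get NULL for matches columns.
Group by teams.id and compute SUM(m.goals_against). SUM over an all-NULL group is NULL.
  1: ids {6, 31, 37, 40, 41} → SUM(m.goals_against)=10
  2: ids {7, 24, 25, 27, 33, 35, 36} → SUM(m.goals_against)=19
  3: ids {30, 38} → SUM(m.goals_against)=6

Macau | 10 ; Jaipur | 19 ; Berlin | 6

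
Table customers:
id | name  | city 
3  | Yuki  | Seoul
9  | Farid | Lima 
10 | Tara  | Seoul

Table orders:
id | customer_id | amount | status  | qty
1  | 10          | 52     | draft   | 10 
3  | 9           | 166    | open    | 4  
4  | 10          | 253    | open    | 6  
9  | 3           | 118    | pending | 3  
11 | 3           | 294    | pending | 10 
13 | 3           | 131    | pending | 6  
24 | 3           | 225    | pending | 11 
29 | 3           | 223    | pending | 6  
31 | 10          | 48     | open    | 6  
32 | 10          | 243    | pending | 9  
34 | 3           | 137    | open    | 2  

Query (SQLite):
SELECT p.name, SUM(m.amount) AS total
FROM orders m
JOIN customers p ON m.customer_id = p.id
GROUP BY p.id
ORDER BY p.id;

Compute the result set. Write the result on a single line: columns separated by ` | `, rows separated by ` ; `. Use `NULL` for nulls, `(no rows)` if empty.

Yuki | 1128 ; Farid | 166 ; Tara | 596

Join each orders row to its customers via customer_id.
Group joined rows by customers.id; compute SUM(m.amount) per group.
  3: ids {9, 11, 13, 24, 29, 34} → SUM(m.amount)=1128
  9: ids {3} → SUM(m.amount)=166
  10: ids {1, 4, 31, 32} → SUM(m.amount)=596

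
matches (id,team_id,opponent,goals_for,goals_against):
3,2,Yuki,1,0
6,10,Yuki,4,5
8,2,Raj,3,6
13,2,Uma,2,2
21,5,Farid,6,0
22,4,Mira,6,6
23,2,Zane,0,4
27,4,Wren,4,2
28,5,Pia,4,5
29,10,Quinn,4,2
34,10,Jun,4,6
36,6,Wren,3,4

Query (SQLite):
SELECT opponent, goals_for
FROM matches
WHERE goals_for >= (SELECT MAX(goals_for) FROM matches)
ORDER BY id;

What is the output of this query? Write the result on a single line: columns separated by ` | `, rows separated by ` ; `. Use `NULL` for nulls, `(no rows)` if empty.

Scalar subquery: MAX(goals_for) over all matches rows = 6.
Keep rows where goals_for >= that value.

Farid | 6 ; Mira | 6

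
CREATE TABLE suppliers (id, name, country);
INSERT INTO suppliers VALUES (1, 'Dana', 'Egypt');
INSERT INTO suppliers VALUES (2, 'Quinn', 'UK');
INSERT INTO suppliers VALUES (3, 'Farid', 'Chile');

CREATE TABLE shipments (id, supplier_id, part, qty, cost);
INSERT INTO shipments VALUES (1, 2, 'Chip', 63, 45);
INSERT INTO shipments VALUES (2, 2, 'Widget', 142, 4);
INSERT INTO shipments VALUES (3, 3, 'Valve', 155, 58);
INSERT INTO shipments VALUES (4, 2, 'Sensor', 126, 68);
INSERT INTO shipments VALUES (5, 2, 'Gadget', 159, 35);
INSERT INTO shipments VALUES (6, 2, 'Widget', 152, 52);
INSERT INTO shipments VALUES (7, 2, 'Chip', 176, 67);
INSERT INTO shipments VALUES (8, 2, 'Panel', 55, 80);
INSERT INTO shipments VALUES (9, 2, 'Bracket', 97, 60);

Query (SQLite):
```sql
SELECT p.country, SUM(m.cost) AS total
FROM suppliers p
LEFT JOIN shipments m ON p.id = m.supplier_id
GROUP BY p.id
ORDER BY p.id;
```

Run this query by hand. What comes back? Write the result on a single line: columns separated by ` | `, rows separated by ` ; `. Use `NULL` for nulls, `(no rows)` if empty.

Egypt | NULL ; UK | 411 ; Chile | 58

LEFT JOIN keeps every suppliers row; unmatched ones get NULL for shipments columns.
Group by suppliers.id and compute SUM(m.cost). SUM over an all-NULL group is NULL.
  1: ids {—} → SUM(m.cost)=NULL
  2: ids {1, 2, 4, 5, 6, 7, 8, 9} → SUM(m.cost)=411
  3: ids {3} → SUM(m.cost)=58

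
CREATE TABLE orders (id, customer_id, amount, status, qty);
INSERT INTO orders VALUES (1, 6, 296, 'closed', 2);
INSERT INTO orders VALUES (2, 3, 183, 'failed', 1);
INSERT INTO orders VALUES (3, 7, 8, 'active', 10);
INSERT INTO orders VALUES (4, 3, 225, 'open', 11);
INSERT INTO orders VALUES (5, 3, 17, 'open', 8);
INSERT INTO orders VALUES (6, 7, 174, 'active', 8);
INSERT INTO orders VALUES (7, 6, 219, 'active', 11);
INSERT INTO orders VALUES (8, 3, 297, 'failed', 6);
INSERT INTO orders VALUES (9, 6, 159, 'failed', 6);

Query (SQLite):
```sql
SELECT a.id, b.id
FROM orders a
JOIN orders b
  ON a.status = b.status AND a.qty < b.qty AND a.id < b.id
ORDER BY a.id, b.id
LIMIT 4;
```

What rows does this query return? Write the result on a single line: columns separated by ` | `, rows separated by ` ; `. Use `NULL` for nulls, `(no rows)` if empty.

Pairs (a,b) with same status, a.qty < b.qty, a.id < b.id.
status groups: active:{3,6,7} closed:{1} failed:{2,8,9} open:{4,5}
Ordered by (a.id, b.id); first 4.

2 | 8 ; 2 | 9 ; 3 | 7 ; 6 | 7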